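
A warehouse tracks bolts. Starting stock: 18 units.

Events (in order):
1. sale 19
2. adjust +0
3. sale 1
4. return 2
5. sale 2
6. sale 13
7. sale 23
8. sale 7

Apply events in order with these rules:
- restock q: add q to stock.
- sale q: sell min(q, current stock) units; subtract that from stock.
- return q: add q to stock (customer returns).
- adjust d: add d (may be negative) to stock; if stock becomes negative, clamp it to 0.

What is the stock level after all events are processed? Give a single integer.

Processing events:
Start: stock = 18
  Event 1 (sale 19): sell min(19,18)=18. stock: 18 - 18 = 0. total_sold = 18
  Event 2 (adjust +0): 0 + 0 = 0
  Event 3 (sale 1): sell min(1,0)=0. stock: 0 - 0 = 0. total_sold = 18
  Event 4 (return 2): 0 + 2 = 2
  Event 5 (sale 2): sell min(2,2)=2. stock: 2 - 2 = 0. total_sold = 20
  Event 6 (sale 13): sell min(13,0)=0. stock: 0 - 0 = 0. total_sold = 20
  Event 7 (sale 23): sell min(23,0)=0. stock: 0 - 0 = 0. total_sold = 20
  Event 8 (sale 7): sell min(7,0)=0. stock: 0 - 0 = 0. total_sold = 20
Final: stock = 0, total_sold = 20

Answer: 0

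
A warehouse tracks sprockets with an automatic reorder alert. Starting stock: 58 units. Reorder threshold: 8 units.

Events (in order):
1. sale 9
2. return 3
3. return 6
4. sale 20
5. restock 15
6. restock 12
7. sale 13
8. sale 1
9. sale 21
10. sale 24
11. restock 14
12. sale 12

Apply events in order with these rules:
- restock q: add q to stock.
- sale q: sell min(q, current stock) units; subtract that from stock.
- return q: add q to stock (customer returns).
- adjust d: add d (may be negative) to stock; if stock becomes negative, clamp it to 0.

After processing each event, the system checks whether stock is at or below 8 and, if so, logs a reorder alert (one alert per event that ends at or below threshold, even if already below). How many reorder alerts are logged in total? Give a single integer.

Answer: 2

Derivation:
Processing events:
Start: stock = 58
  Event 1 (sale 9): sell min(9,58)=9. stock: 58 - 9 = 49. total_sold = 9
  Event 2 (return 3): 49 + 3 = 52
  Event 3 (return 6): 52 + 6 = 58
  Event 4 (sale 20): sell min(20,58)=20. stock: 58 - 20 = 38. total_sold = 29
  Event 5 (restock 15): 38 + 15 = 53
  Event 6 (restock 12): 53 + 12 = 65
  Event 7 (sale 13): sell min(13,65)=13. stock: 65 - 13 = 52. total_sold = 42
  Event 8 (sale 1): sell min(1,52)=1. stock: 52 - 1 = 51. total_sold = 43
  Event 9 (sale 21): sell min(21,51)=21. stock: 51 - 21 = 30. total_sold = 64
  Event 10 (sale 24): sell min(24,30)=24. stock: 30 - 24 = 6. total_sold = 88
  Event 11 (restock 14): 6 + 14 = 20
  Event 12 (sale 12): sell min(12,20)=12. stock: 20 - 12 = 8. total_sold = 100
Final: stock = 8, total_sold = 100

Checking against threshold 8:
  After event 1: stock=49 > 8
  After event 2: stock=52 > 8
  After event 3: stock=58 > 8
  After event 4: stock=38 > 8
  After event 5: stock=53 > 8
  After event 6: stock=65 > 8
  After event 7: stock=52 > 8
  After event 8: stock=51 > 8
  After event 9: stock=30 > 8
  After event 10: stock=6 <= 8 -> ALERT
  After event 11: stock=20 > 8
  After event 12: stock=8 <= 8 -> ALERT
Alert events: [10, 12]. Count = 2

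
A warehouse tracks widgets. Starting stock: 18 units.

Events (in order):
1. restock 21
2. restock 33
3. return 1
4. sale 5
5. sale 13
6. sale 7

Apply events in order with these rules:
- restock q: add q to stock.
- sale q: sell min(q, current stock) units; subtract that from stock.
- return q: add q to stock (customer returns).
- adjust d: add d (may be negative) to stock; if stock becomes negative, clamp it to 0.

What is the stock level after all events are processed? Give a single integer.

Processing events:
Start: stock = 18
  Event 1 (restock 21): 18 + 21 = 39
  Event 2 (restock 33): 39 + 33 = 72
  Event 3 (return 1): 72 + 1 = 73
  Event 4 (sale 5): sell min(5,73)=5. stock: 73 - 5 = 68. total_sold = 5
  Event 5 (sale 13): sell min(13,68)=13. stock: 68 - 13 = 55. total_sold = 18
  Event 6 (sale 7): sell min(7,55)=7. stock: 55 - 7 = 48. total_sold = 25
Final: stock = 48, total_sold = 25

Answer: 48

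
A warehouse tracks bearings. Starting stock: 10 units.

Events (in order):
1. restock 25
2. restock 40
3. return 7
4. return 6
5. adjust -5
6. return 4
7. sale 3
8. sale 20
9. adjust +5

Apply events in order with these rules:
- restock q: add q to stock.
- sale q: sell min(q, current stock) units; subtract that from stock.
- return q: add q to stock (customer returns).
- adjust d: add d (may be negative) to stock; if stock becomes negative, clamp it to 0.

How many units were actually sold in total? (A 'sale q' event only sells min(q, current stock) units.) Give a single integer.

Processing events:
Start: stock = 10
  Event 1 (restock 25): 10 + 25 = 35
  Event 2 (restock 40): 35 + 40 = 75
  Event 3 (return 7): 75 + 7 = 82
  Event 4 (return 6): 82 + 6 = 88
  Event 5 (adjust -5): 88 + -5 = 83
  Event 6 (return 4): 83 + 4 = 87
  Event 7 (sale 3): sell min(3,87)=3. stock: 87 - 3 = 84. total_sold = 3
  Event 8 (sale 20): sell min(20,84)=20. stock: 84 - 20 = 64. total_sold = 23
  Event 9 (adjust +5): 64 + 5 = 69
Final: stock = 69, total_sold = 23

Answer: 23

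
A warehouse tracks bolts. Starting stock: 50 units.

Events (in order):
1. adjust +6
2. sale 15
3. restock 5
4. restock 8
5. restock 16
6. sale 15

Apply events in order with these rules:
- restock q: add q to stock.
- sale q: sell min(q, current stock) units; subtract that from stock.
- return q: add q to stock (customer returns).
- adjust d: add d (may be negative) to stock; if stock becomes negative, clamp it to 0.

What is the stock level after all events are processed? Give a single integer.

Processing events:
Start: stock = 50
  Event 1 (adjust +6): 50 + 6 = 56
  Event 2 (sale 15): sell min(15,56)=15. stock: 56 - 15 = 41. total_sold = 15
  Event 3 (restock 5): 41 + 5 = 46
  Event 4 (restock 8): 46 + 8 = 54
  Event 5 (restock 16): 54 + 16 = 70
  Event 6 (sale 15): sell min(15,70)=15. stock: 70 - 15 = 55. total_sold = 30
Final: stock = 55, total_sold = 30

Answer: 55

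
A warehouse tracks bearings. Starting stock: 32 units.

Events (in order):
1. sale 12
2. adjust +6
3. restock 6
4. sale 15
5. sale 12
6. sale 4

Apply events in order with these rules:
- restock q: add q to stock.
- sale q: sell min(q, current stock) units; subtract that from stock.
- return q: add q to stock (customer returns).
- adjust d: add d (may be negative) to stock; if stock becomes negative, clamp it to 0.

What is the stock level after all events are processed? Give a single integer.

Answer: 1

Derivation:
Processing events:
Start: stock = 32
  Event 1 (sale 12): sell min(12,32)=12. stock: 32 - 12 = 20. total_sold = 12
  Event 2 (adjust +6): 20 + 6 = 26
  Event 3 (restock 6): 26 + 6 = 32
  Event 4 (sale 15): sell min(15,32)=15. stock: 32 - 15 = 17. total_sold = 27
  Event 5 (sale 12): sell min(12,17)=12. stock: 17 - 12 = 5. total_sold = 39
  Event 6 (sale 4): sell min(4,5)=4. stock: 5 - 4 = 1. total_sold = 43
Final: stock = 1, total_sold = 43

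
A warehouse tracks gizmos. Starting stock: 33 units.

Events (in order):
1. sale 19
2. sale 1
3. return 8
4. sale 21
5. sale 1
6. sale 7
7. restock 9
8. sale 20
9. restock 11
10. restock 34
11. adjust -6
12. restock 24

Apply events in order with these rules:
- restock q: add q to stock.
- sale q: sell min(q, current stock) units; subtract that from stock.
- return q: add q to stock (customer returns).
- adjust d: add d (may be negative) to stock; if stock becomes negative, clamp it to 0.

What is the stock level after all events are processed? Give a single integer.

Processing events:
Start: stock = 33
  Event 1 (sale 19): sell min(19,33)=19. stock: 33 - 19 = 14. total_sold = 19
  Event 2 (sale 1): sell min(1,14)=1. stock: 14 - 1 = 13. total_sold = 20
  Event 3 (return 8): 13 + 8 = 21
  Event 4 (sale 21): sell min(21,21)=21. stock: 21 - 21 = 0. total_sold = 41
  Event 5 (sale 1): sell min(1,0)=0. stock: 0 - 0 = 0. total_sold = 41
  Event 6 (sale 7): sell min(7,0)=0. stock: 0 - 0 = 0. total_sold = 41
  Event 7 (restock 9): 0 + 9 = 9
  Event 8 (sale 20): sell min(20,9)=9. stock: 9 - 9 = 0. total_sold = 50
  Event 9 (restock 11): 0 + 11 = 11
  Event 10 (restock 34): 11 + 34 = 45
  Event 11 (adjust -6): 45 + -6 = 39
  Event 12 (restock 24): 39 + 24 = 63
Final: stock = 63, total_sold = 50

Answer: 63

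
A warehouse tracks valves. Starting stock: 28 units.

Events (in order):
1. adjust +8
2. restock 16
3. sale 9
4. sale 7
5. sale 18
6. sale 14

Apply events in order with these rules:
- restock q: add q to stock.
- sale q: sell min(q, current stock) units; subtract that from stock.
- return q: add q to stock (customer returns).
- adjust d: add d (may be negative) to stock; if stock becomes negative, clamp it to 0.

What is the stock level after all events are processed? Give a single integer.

Answer: 4

Derivation:
Processing events:
Start: stock = 28
  Event 1 (adjust +8): 28 + 8 = 36
  Event 2 (restock 16): 36 + 16 = 52
  Event 3 (sale 9): sell min(9,52)=9. stock: 52 - 9 = 43. total_sold = 9
  Event 4 (sale 7): sell min(7,43)=7. stock: 43 - 7 = 36. total_sold = 16
  Event 5 (sale 18): sell min(18,36)=18. stock: 36 - 18 = 18. total_sold = 34
  Event 6 (sale 14): sell min(14,18)=14. stock: 18 - 14 = 4. total_sold = 48
Final: stock = 4, total_sold = 48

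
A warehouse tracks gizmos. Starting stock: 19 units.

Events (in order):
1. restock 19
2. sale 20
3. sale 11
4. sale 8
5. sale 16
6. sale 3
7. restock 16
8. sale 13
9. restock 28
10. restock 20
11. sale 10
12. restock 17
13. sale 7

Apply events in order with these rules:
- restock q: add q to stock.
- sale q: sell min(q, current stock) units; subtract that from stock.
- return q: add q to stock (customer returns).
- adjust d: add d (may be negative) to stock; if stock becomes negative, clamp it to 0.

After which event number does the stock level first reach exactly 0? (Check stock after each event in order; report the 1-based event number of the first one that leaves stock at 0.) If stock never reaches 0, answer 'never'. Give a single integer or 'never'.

Processing events:
Start: stock = 19
  Event 1 (restock 19): 19 + 19 = 38
  Event 2 (sale 20): sell min(20,38)=20. stock: 38 - 20 = 18. total_sold = 20
  Event 3 (sale 11): sell min(11,18)=11. stock: 18 - 11 = 7. total_sold = 31
  Event 4 (sale 8): sell min(8,7)=7. stock: 7 - 7 = 0. total_sold = 38
  Event 5 (sale 16): sell min(16,0)=0. stock: 0 - 0 = 0. total_sold = 38
  Event 6 (sale 3): sell min(3,0)=0. stock: 0 - 0 = 0. total_sold = 38
  Event 7 (restock 16): 0 + 16 = 16
  Event 8 (sale 13): sell min(13,16)=13. stock: 16 - 13 = 3. total_sold = 51
  Event 9 (restock 28): 3 + 28 = 31
  Event 10 (restock 20): 31 + 20 = 51
  Event 11 (sale 10): sell min(10,51)=10. stock: 51 - 10 = 41. total_sold = 61
  Event 12 (restock 17): 41 + 17 = 58
  Event 13 (sale 7): sell min(7,58)=7. stock: 58 - 7 = 51. total_sold = 68
Final: stock = 51, total_sold = 68

First zero at event 4.

Answer: 4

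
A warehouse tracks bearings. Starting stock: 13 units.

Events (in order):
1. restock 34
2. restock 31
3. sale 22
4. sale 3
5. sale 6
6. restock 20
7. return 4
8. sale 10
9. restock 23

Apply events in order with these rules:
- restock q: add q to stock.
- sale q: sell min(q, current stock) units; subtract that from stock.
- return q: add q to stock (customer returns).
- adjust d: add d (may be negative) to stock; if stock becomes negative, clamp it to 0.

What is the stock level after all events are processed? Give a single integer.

Processing events:
Start: stock = 13
  Event 1 (restock 34): 13 + 34 = 47
  Event 2 (restock 31): 47 + 31 = 78
  Event 3 (sale 22): sell min(22,78)=22. stock: 78 - 22 = 56. total_sold = 22
  Event 4 (sale 3): sell min(3,56)=3. stock: 56 - 3 = 53. total_sold = 25
  Event 5 (sale 6): sell min(6,53)=6. stock: 53 - 6 = 47. total_sold = 31
  Event 6 (restock 20): 47 + 20 = 67
  Event 7 (return 4): 67 + 4 = 71
  Event 8 (sale 10): sell min(10,71)=10. stock: 71 - 10 = 61. total_sold = 41
  Event 9 (restock 23): 61 + 23 = 84
Final: stock = 84, total_sold = 41

Answer: 84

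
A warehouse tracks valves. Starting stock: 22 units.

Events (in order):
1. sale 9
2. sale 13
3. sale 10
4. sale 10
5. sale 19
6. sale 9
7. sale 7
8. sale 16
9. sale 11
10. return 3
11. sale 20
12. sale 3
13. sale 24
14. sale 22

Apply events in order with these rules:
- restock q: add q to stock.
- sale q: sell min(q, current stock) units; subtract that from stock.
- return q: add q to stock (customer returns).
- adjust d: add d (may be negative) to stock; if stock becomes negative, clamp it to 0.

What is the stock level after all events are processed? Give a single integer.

Processing events:
Start: stock = 22
  Event 1 (sale 9): sell min(9,22)=9. stock: 22 - 9 = 13. total_sold = 9
  Event 2 (sale 13): sell min(13,13)=13. stock: 13 - 13 = 0. total_sold = 22
  Event 3 (sale 10): sell min(10,0)=0. stock: 0 - 0 = 0. total_sold = 22
  Event 4 (sale 10): sell min(10,0)=0. stock: 0 - 0 = 0. total_sold = 22
  Event 5 (sale 19): sell min(19,0)=0. stock: 0 - 0 = 0. total_sold = 22
  Event 6 (sale 9): sell min(9,0)=0. stock: 0 - 0 = 0. total_sold = 22
  Event 7 (sale 7): sell min(7,0)=0. stock: 0 - 0 = 0. total_sold = 22
  Event 8 (sale 16): sell min(16,0)=0. stock: 0 - 0 = 0. total_sold = 22
  Event 9 (sale 11): sell min(11,0)=0. stock: 0 - 0 = 0. total_sold = 22
  Event 10 (return 3): 0 + 3 = 3
  Event 11 (sale 20): sell min(20,3)=3. stock: 3 - 3 = 0. total_sold = 25
  Event 12 (sale 3): sell min(3,0)=0. stock: 0 - 0 = 0. total_sold = 25
  Event 13 (sale 24): sell min(24,0)=0. stock: 0 - 0 = 0. total_sold = 25
  Event 14 (sale 22): sell min(22,0)=0. stock: 0 - 0 = 0. total_sold = 25
Final: stock = 0, total_sold = 25

Answer: 0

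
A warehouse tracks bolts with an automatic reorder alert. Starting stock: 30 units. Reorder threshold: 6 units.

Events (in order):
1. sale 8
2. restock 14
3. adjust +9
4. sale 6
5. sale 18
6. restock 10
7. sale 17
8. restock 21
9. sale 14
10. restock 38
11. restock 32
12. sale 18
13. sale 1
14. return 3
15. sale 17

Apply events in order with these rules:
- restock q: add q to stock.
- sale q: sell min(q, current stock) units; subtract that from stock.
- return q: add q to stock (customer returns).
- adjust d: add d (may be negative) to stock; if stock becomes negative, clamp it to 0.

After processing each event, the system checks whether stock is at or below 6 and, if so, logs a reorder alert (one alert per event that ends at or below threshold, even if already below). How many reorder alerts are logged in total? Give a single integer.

Processing events:
Start: stock = 30
  Event 1 (sale 8): sell min(8,30)=8. stock: 30 - 8 = 22. total_sold = 8
  Event 2 (restock 14): 22 + 14 = 36
  Event 3 (adjust +9): 36 + 9 = 45
  Event 4 (sale 6): sell min(6,45)=6. stock: 45 - 6 = 39. total_sold = 14
  Event 5 (sale 18): sell min(18,39)=18. stock: 39 - 18 = 21. total_sold = 32
  Event 6 (restock 10): 21 + 10 = 31
  Event 7 (sale 17): sell min(17,31)=17. stock: 31 - 17 = 14. total_sold = 49
  Event 8 (restock 21): 14 + 21 = 35
  Event 9 (sale 14): sell min(14,35)=14. stock: 35 - 14 = 21. total_sold = 63
  Event 10 (restock 38): 21 + 38 = 59
  Event 11 (restock 32): 59 + 32 = 91
  Event 12 (sale 18): sell min(18,91)=18. stock: 91 - 18 = 73. total_sold = 81
  Event 13 (sale 1): sell min(1,73)=1. stock: 73 - 1 = 72. total_sold = 82
  Event 14 (return 3): 72 + 3 = 75
  Event 15 (sale 17): sell min(17,75)=17. stock: 75 - 17 = 58. total_sold = 99
Final: stock = 58, total_sold = 99

Checking against threshold 6:
  After event 1: stock=22 > 6
  After event 2: stock=36 > 6
  After event 3: stock=45 > 6
  After event 4: stock=39 > 6
  After event 5: stock=21 > 6
  After event 6: stock=31 > 6
  After event 7: stock=14 > 6
  After event 8: stock=35 > 6
  After event 9: stock=21 > 6
  After event 10: stock=59 > 6
  After event 11: stock=91 > 6
  After event 12: stock=73 > 6
  After event 13: stock=72 > 6
  After event 14: stock=75 > 6
  After event 15: stock=58 > 6
Alert events: []. Count = 0

Answer: 0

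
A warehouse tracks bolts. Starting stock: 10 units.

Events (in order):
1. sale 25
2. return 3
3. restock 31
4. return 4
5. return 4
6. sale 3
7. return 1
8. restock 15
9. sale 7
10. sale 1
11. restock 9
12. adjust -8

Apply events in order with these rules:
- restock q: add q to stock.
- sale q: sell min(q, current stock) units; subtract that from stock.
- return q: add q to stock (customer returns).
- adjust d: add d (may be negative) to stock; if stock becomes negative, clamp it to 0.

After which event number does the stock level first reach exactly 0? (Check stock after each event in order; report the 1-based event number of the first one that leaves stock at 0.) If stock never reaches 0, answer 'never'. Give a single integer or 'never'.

Answer: 1

Derivation:
Processing events:
Start: stock = 10
  Event 1 (sale 25): sell min(25,10)=10. stock: 10 - 10 = 0. total_sold = 10
  Event 2 (return 3): 0 + 3 = 3
  Event 3 (restock 31): 3 + 31 = 34
  Event 4 (return 4): 34 + 4 = 38
  Event 5 (return 4): 38 + 4 = 42
  Event 6 (sale 3): sell min(3,42)=3. stock: 42 - 3 = 39. total_sold = 13
  Event 7 (return 1): 39 + 1 = 40
  Event 8 (restock 15): 40 + 15 = 55
  Event 9 (sale 7): sell min(7,55)=7. stock: 55 - 7 = 48. total_sold = 20
  Event 10 (sale 1): sell min(1,48)=1. stock: 48 - 1 = 47. total_sold = 21
  Event 11 (restock 9): 47 + 9 = 56
  Event 12 (adjust -8): 56 + -8 = 48
Final: stock = 48, total_sold = 21

First zero at event 1.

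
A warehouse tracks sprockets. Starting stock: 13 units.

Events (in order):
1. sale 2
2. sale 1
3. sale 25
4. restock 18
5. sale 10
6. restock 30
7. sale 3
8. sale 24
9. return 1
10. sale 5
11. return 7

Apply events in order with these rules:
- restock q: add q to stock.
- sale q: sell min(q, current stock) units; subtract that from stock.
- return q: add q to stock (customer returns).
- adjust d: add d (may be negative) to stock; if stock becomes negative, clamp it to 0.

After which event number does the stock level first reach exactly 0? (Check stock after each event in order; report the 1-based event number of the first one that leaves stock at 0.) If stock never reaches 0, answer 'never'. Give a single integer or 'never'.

Processing events:
Start: stock = 13
  Event 1 (sale 2): sell min(2,13)=2. stock: 13 - 2 = 11. total_sold = 2
  Event 2 (sale 1): sell min(1,11)=1. stock: 11 - 1 = 10. total_sold = 3
  Event 3 (sale 25): sell min(25,10)=10. stock: 10 - 10 = 0. total_sold = 13
  Event 4 (restock 18): 0 + 18 = 18
  Event 5 (sale 10): sell min(10,18)=10. stock: 18 - 10 = 8. total_sold = 23
  Event 6 (restock 30): 8 + 30 = 38
  Event 7 (sale 3): sell min(3,38)=3. stock: 38 - 3 = 35. total_sold = 26
  Event 8 (sale 24): sell min(24,35)=24. stock: 35 - 24 = 11. total_sold = 50
  Event 9 (return 1): 11 + 1 = 12
  Event 10 (sale 5): sell min(5,12)=5. stock: 12 - 5 = 7. total_sold = 55
  Event 11 (return 7): 7 + 7 = 14
Final: stock = 14, total_sold = 55

First zero at event 3.

Answer: 3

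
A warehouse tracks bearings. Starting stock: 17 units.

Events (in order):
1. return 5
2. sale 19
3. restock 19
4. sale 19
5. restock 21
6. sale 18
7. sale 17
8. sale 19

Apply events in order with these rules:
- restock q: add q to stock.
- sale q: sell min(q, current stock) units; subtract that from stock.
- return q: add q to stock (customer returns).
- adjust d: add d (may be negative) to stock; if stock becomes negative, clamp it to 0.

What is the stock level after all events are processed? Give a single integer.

Answer: 0

Derivation:
Processing events:
Start: stock = 17
  Event 1 (return 5): 17 + 5 = 22
  Event 2 (sale 19): sell min(19,22)=19. stock: 22 - 19 = 3. total_sold = 19
  Event 3 (restock 19): 3 + 19 = 22
  Event 4 (sale 19): sell min(19,22)=19. stock: 22 - 19 = 3. total_sold = 38
  Event 5 (restock 21): 3 + 21 = 24
  Event 6 (sale 18): sell min(18,24)=18. stock: 24 - 18 = 6. total_sold = 56
  Event 7 (sale 17): sell min(17,6)=6. stock: 6 - 6 = 0. total_sold = 62
  Event 8 (sale 19): sell min(19,0)=0. stock: 0 - 0 = 0. total_sold = 62
Final: stock = 0, total_sold = 62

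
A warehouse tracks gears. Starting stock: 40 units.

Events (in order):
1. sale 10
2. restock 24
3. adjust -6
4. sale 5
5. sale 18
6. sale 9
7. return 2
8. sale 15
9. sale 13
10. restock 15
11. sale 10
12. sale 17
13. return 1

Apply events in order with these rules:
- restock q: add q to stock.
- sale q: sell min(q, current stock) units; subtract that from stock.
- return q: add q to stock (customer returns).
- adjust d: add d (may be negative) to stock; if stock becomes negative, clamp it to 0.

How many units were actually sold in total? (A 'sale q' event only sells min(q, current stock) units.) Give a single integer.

Processing events:
Start: stock = 40
  Event 1 (sale 10): sell min(10,40)=10. stock: 40 - 10 = 30. total_sold = 10
  Event 2 (restock 24): 30 + 24 = 54
  Event 3 (adjust -6): 54 + -6 = 48
  Event 4 (sale 5): sell min(5,48)=5. stock: 48 - 5 = 43. total_sold = 15
  Event 5 (sale 18): sell min(18,43)=18. stock: 43 - 18 = 25. total_sold = 33
  Event 6 (sale 9): sell min(9,25)=9. stock: 25 - 9 = 16. total_sold = 42
  Event 7 (return 2): 16 + 2 = 18
  Event 8 (sale 15): sell min(15,18)=15. stock: 18 - 15 = 3. total_sold = 57
  Event 9 (sale 13): sell min(13,3)=3. stock: 3 - 3 = 0. total_sold = 60
  Event 10 (restock 15): 0 + 15 = 15
  Event 11 (sale 10): sell min(10,15)=10. stock: 15 - 10 = 5. total_sold = 70
  Event 12 (sale 17): sell min(17,5)=5. stock: 5 - 5 = 0. total_sold = 75
  Event 13 (return 1): 0 + 1 = 1
Final: stock = 1, total_sold = 75

Answer: 75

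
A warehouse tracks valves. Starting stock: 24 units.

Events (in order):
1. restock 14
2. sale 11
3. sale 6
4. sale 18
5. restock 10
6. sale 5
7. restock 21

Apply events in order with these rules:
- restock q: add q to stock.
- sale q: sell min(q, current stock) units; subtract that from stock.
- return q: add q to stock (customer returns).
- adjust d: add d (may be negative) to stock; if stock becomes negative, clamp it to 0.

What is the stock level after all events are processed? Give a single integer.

Processing events:
Start: stock = 24
  Event 1 (restock 14): 24 + 14 = 38
  Event 2 (sale 11): sell min(11,38)=11. stock: 38 - 11 = 27. total_sold = 11
  Event 3 (sale 6): sell min(6,27)=6. stock: 27 - 6 = 21. total_sold = 17
  Event 4 (sale 18): sell min(18,21)=18. stock: 21 - 18 = 3. total_sold = 35
  Event 5 (restock 10): 3 + 10 = 13
  Event 6 (sale 5): sell min(5,13)=5. stock: 13 - 5 = 8. total_sold = 40
  Event 7 (restock 21): 8 + 21 = 29
Final: stock = 29, total_sold = 40

Answer: 29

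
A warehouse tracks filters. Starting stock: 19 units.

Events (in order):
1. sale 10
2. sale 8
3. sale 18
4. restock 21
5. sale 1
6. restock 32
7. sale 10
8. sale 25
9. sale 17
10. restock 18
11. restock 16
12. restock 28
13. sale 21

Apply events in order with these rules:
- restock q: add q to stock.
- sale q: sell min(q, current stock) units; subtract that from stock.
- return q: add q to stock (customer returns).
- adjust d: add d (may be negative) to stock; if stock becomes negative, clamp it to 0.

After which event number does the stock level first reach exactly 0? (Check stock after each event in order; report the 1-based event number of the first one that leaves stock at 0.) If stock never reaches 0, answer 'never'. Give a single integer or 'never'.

Answer: 3

Derivation:
Processing events:
Start: stock = 19
  Event 1 (sale 10): sell min(10,19)=10. stock: 19 - 10 = 9. total_sold = 10
  Event 2 (sale 8): sell min(8,9)=8. stock: 9 - 8 = 1. total_sold = 18
  Event 3 (sale 18): sell min(18,1)=1. stock: 1 - 1 = 0. total_sold = 19
  Event 4 (restock 21): 0 + 21 = 21
  Event 5 (sale 1): sell min(1,21)=1. stock: 21 - 1 = 20. total_sold = 20
  Event 6 (restock 32): 20 + 32 = 52
  Event 7 (sale 10): sell min(10,52)=10. stock: 52 - 10 = 42. total_sold = 30
  Event 8 (sale 25): sell min(25,42)=25. stock: 42 - 25 = 17. total_sold = 55
  Event 9 (sale 17): sell min(17,17)=17. stock: 17 - 17 = 0. total_sold = 72
  Event 10 (restock 18): 0 + 18 = 18
  Event 11 (restock 16): 18 + 16 = 34
  Event 12 (restock 28): 34 + 28 = 62
  Event 13 (sale 21): sell min(21,62)=21. stock: 62 - 21 = 41. total_sold = 93
Final: stock = 41, total_sold = 93

First zero at event 3.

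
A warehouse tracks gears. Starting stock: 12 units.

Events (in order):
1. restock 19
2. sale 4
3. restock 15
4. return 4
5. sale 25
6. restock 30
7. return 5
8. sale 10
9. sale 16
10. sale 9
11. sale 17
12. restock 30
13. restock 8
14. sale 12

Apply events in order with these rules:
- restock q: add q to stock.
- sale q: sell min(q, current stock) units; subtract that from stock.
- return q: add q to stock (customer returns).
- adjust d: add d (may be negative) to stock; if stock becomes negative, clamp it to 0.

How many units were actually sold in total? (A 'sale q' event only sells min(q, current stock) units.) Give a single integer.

Answer: 93

Derivation:
Processing events:
Start: stock = 12
  Event 1 (restock 19): 12 + 19 = 31
  Event 2 (sale 4): sell min(4,31)=4. stock: 31 - 4 = 27. total_sold = 4
  Event 3 (restock 15): 27 + 15 = 42
  Event 4 (return 4): 42 + 4 = 46
  Event 5 (sale 25): sell min(25,46)=25. stock: 46 - 25 = 21. total_sold = 29
  Event 6 (restock 30): 21 + 30 = 51
  Event 7 (return 5): 51 + 5 = 56
  Event 8 (sale 10): sell min(10,56)=10. stock: 56 - 10 = 46. total_sold = 39
  Event 9 (sale 16): sell min(16,46)=16. stock: 46 - 16 = 30. total_sold = 55
  Event 10 (sale 9): sell min(9,30)=9. stock: 30 - 9 = 21. total_sold = 64
  Event 11 (sale 17): sell min(17,21)=17. stock: 21 - 17 = 4. total_sold = 81
  Event 12 (restock 30): 4 + 30 = 34
  Event 13 (restock 8): 34 + 8 = 42
  Event 14 (sale 12): sell min(12,42)=12. stock: 42 - 12 = 30. total_sold = 93
Final: stock = 30, total_sold = 93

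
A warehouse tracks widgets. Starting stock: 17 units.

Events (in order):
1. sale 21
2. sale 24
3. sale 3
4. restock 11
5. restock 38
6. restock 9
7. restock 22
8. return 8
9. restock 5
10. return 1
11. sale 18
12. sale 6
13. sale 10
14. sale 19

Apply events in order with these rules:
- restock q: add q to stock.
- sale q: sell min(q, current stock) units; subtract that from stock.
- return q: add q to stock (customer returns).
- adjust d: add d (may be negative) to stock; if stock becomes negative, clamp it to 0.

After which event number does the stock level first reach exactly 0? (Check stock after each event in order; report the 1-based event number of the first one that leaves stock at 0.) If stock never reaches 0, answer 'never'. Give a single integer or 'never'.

Answer: 1

Derivation:
Processing events:
Start: stock = 17
  Event 1 (sale 21): sell min(21,17)=17. stock: 17 - 17 = 0. total_sold = 17
  Event 2 (sale 24): sell min(24,0)=0. stock: 0 - 0 = 0. total_sold = 17
  Event 3 (sale 3): sell min(3,0)=0. stock: 0 - 0 = 0. total_sold = 17
  Event 4 (restock 11): 0 + 11 = 11
  Event 5 (restock 38): 11 + 38 = 49
  Event 6 (restock 9): 49 + 9 = 58
  Event 7 (restock 22): 58 + 22 = 80
  Event 8 (return 8): 80 + 8 = 88
  Event 9 (restock 5): 88 + 5 = 93
  Event 10 (return 1): 93 + 1 = 94
  Event 11 (sale 18): sell min(18,94)=18. stock: 94 - 18 = 76. total_sold = 35
  Event 12 (sale 6): sell min(6,76)=6. stock: 76 - 6 = 70. total_sold = 41
  Event 13 (sale 10): sell min(10,70)=10. stock: 70 - 10 = 60. total_sold = 51
  Event 14 (sale 19): sell min(19,60)=19. stock: 60 - 19 = 41. total_sold = 70
Final: stock = 41, total_sold = 70

First zero at event 1.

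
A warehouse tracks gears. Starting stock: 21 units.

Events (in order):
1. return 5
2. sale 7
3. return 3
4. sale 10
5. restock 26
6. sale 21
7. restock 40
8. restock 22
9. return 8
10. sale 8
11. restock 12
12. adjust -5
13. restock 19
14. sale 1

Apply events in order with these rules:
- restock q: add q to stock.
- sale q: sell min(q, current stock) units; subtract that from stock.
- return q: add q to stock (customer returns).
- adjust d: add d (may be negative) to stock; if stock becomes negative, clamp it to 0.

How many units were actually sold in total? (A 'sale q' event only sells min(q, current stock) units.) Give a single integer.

Answer: 47

Derivation:
Processing events:
Start: stock = 21
  Event 1 (return 5): 21 + 5 = 26
  Event 2 (sale 7): sell min(7,26)=7. stock: 26 - 7 = 19. total_sold = 7
  Event 3 (return 3): 19 + 3 = 22
  Event 4 (sale 10): sell min(10,22)=10. stock: 22 - 10 = 12. total_sold = 17
  Event 5 (restock 26): 12 + 26 = 38
  Event 6 (sale 21): sell min(21,38)=21. stock: 38 - 21 = 17. total_sold = 38
  Event 7 (restock 40): 17 + 40 = 57
  Event 8 (restock 22): 57 + 22 = 79
  Event 9 (return 8): 79 + 8 = 87
  Event 10 (sale 8): sell min(8,87)=8. stock: 87 - 8 = 79. total_sold = 46
  Event 11 (restock 12): 79 + 12 = 91
  Event 12 (adjust -5): 91 + -5 = 86
  Event 13 (restock 19): 86 + 19 = 105
  Event 14 (sale 1): sell min(1,105)=1. stock: 105 - 1 = 104. total_sold = 47
Final: stock = 104, total_sold = 47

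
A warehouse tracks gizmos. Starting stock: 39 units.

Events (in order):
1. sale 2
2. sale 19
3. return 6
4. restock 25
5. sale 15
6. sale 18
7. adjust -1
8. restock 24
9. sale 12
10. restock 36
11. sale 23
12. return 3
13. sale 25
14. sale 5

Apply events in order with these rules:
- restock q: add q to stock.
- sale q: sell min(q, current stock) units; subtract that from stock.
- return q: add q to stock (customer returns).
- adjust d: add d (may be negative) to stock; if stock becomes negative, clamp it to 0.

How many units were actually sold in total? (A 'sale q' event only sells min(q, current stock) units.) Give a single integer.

Processing events:
Start: stock = 39
  Event 1 (sale 2): sell min(2,39)=2. stock: 39 - 2 = 37. total_sold = 2
  Event 2 (sale 19): sell min(19,37)=19. stock: 37 - 19 = 18. total_sold = 21
  Event 3 (return 6): 18 + 6 = 24
  Event 4 (restock 25): 24 + 25 = 49
  Event 5 (sale 15): sell min(15,49)=15. stock: 49 - 15 = 34. total_sold = 36
  Event 6 (sale 18): sell min(18,34)=18. stock: 34 - 18 = 16. total_sold = 54
  Event 7 (adjust -1): 16 + -1 = 15
  Event 8 (restock 24): 15 + 24 = 39
  Event 9 (sale 12): sell min(12,39)=12. stock: 39 - 12 = 27. total_sold = 66
  Event 10 (restock 36): 27 + 36 = 63
  Event 11 (sale 23): sell min(23,63)=23. stock: 63 - 23 = 40. total_sold = 89
  Event 12 (return 3): 40 + 3 = 43
  Event 13 (sale 25): sell min(25,43)=25. stock: 43 - 25 = 18. total_sold = 114
  Event 14 (sale 5): sell min(5,18)=5. stock: 18 - 5 = 13. total_sold = 119
Final: stock = 13, total_sold = 119

Answer: 119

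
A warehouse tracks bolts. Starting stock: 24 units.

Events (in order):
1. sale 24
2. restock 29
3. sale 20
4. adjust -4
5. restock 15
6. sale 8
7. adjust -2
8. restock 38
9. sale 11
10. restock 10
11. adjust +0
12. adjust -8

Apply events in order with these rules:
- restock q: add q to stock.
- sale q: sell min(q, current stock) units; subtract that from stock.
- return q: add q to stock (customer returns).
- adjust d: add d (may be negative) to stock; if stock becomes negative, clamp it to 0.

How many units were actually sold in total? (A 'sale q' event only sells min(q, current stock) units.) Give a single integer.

Answer: 63

Derivation:
Processing events:
Start: stock = 24
  Event 1 (sale 24): sell min(24,24)=24. stock: 24 - 24 = 0. total_sold = 24
  Event 2 (restock 29): 0 + 29 = 29
  Event 3 (sale 20): sell min(20,29)=20. stock: 29 - 20 = 9. total_sold = 44
  Event 4 (adjust -4): 9 + -4 = 5
  Event 5 (restock 15): 5 + 15 = 20
  Event 6 (sale 8): sell min(8,20)=8. stock: 20 - 8 = 12. total_sold = 52
  Event 7 (adjust -2): 12 + -2 = 10
  Event 8 (restock 38): 10 + 38 = 48
  Event 9 (sale 11): sell min(11,48)=11. stock: 48 - 11 = 37. total_sold = 63
  Event 10 (restock 10): 37 + 10 = 47
  Event 11 (adjust +0): 47 + 0 = 47
  Event 12 (adjust -8): 47 + -8 = 39
Final: stock = 39, total_sold = 63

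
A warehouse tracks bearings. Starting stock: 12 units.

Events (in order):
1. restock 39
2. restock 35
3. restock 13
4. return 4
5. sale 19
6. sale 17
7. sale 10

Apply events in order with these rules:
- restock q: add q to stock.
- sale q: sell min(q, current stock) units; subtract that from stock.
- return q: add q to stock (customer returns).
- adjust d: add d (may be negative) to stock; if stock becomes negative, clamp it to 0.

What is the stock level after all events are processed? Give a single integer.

Answer: 57

Derivation:
Processing events:
Start: stock = 12
  Event 1 (restock 39): 12 + 39 = 51
  Event 2 (restock 35): 51 + 35 = 86
  Event 3 (restock 13): 86 + 13 = 99
  Event 4 (return 4): 99 + 4 = 103
  Event 5 (sale 19): sell min(19,103)=19. stock: 103 - 19 = 84. total_sold = 19
  Event 6 (sale 17): sell min(17,84)=17. stock: 84 - 17 = 67. total_sold = 36
  Event 7 (sale 10): sell min(10,67)=10. stock: 67 - 10 = 57. total_sold = 46
Final: stock = 57, total_sold = 46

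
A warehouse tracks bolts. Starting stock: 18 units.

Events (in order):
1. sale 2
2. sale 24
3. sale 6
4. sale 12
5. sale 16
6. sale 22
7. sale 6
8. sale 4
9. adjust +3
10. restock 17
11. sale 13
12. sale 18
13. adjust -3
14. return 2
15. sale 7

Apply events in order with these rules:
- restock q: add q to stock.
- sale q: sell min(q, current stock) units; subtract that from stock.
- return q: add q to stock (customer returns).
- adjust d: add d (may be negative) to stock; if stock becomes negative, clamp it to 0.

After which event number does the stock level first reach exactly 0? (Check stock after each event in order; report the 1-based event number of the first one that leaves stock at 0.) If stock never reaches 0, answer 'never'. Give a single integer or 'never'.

Processing events:
Start: stock = 18
  Event 1 (sale 2): sell min(2,18)=2. stock: 18 - 2 = 16. total_sold = 2
  Event 2 (sale 24): sell min(24,16)=16. stock: 16 - 16 = 0. total_sold = 18
  Event 3 (sale 6): sell min(6,0)=0. stock: 0 - 0 = 0. total_sold = 18
  Event 4 (sale 12): sell min(12,0)=0. stock: 0 - 0 = 0. total_sold = 18
  Event 5 (sale 16): sell min(16,0)=0. stock: 0 - 0 = 0. total_sold = 18
  Event 6 (sale 22): sell min(22,0)=0. stock: 0 - 0 = 0. total_sold = 18
  Event 7 (sale 6): sell min(6,0)=0. stock: 0 - 0 = 0. total_sold = 18
  Event 8 (sale 4): sell min(4,0)=0. stock: 0 - 0 = 0. total_sold = 18
  Event 9 (adjust +3): 0 + 3 = 3
  Event 10 (restock 17): 3 + 17 = 20
  Event 11 (sale 13): sell min(13,20)=13. stock: 20 - 13 = 7. total_sold = 31
  Event 12 (sale 18): sell min(18,7)=7. stock: 7 - 7 = 0. total_sold = 38
  Event 13 (adjust -3): 0 + -3 = 0 (clamped to 0)
  Event 14 (return 2): 0 + 2 = 2
  Event 15 (sale 7): sell min(7,2)=2. stock: 2 - 2 = 0. total_sold = 40
Final: stock = 0, total_sold = 40

First zero at event 2.

Answer: 2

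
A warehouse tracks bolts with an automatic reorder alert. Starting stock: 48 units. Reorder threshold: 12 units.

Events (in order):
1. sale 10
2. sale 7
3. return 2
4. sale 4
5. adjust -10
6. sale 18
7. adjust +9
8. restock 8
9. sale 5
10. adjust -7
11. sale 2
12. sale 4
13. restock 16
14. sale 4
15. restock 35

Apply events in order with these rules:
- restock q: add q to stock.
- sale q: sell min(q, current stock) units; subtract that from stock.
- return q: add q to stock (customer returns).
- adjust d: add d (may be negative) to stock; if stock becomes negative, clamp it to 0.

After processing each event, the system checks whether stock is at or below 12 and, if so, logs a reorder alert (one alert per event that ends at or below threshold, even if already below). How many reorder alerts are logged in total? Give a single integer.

Processing events:
Start: stock = 48
  Event 1 (sale 10): sell min(10,48)=10. stock: 48 - 10 = 38. total_sold = 10
  Event 2 (sale 7): sell min(7,38)=7. stock: 38 - 7 = 31. total_sold = 17
  Event 3 (return 2): 31 + 2 = 33
  Event 4 (sale 4): sell min(4,33)=4. stock: 33 - 4 = 29. total_sold = 21
  Event 5 (adjust -10): 29 + -10 = 19
  Event 6 (sale 18): sell min(18,19)=18. stock: 19 - 18 = 1. total_sold = 39
  Event 7 (adjust +9): 1 + 9 = 10
  Event 8 (restock 8): 10 + 8 = 18
  Event 9 (sale 5): sell min(5,18)=5. stock: 18 - 5 = 13. total_sold = 44
  Event 10 (adjust -7): 13 + -7 = 6
  Event 11 (sale 2): sell min(2,6)=2. stock: 6 - 2 = 4. total_sold = 46
  Event 12 (sale 4): sell min(4,4)=4. stock: 4 - 4 = 0. total_sold = 50
  Event 13 (restock 16): 0 + 16 = 16
  Event 14 (sale 4): sell min(4,16)=4. stock: 16 - 4 = 12. total_sold = 54
  Event 15 (restock 35): 12 + 35 = 47
Final: stock = 47, total_sold = 54

Checking against threshold 12:
  After event 1: stock=38 > 12
  After event 2: stock=31 > 12
  After event 3: stock=33 > 12
  After event 4: stock=29 > 12
  After event 5: stock=19 > 12
  After event 6: stock=1 <= 12 -> ALERT
  After event 7: stock=10 <= 12 -> ALERT
  After event 8: stock=18 > 12
  After event 9: stock=13 > 12
  After event 10: stock=6 <= 12 -> ALERT
  After event 11: stock=4 <= 12 -> ALERT
  After event 12: stock=0 <= 12 -> ALERT
  After event 13: stock=16 > 12
  After event 14: stock=12 <= 12 -> ALERT
  After event 15: stock=47 > 12
Alert events: [6, 7, 10, 11, 12, 14]. Count = 6

Answer: 6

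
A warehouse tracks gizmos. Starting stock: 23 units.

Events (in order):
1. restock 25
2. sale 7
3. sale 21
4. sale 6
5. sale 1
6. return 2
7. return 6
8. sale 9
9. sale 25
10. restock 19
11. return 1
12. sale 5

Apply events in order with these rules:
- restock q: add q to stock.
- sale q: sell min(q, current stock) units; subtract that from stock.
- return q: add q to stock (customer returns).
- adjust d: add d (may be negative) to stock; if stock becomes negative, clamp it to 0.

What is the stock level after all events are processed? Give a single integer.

Processing events:
Start: stock = 23
  Event 1 (restock 25): 23 + 25 = 48
  Event 2 (sale 7): sell min(7,48)=7. stock: 48 - 7 = 41. total_sold = 7
  Event 3 (sale 21): sell min(21,41)=21. stock: 41 - 21 = 20. total_sold = 28
  Event 4 (sale 6): sell min(6,20)=6. stock: 20 - 6 = 14. total_sold = 34
  Event 5 (sale 1): sell min(1,14)=1. stock: 14 - 1 = 13. total_sold = 35
  Event 6 (return 2): 13 + 2 = 15
  Event 7 (return 6): 15 + 6 = 21
  Event 8 (sale 9): sell min(9,21)=9. stock: 21 - 9 = 12. total_sold = 44
  Event 9 (sale 25): sell min(25,12)=12. stock: 12 - 12 = 0. total_sold = 56
  Event 10 (restock 19): 0 + 19 = 19
  Event 11 (return 1): 19 + 1 = 20
  Event 12 (sale 5): sell min(5,20)=5. stock: 20 - 5 = 15. total_sold = 61
Final: stock = 15, total_sold = 61

Answer: 15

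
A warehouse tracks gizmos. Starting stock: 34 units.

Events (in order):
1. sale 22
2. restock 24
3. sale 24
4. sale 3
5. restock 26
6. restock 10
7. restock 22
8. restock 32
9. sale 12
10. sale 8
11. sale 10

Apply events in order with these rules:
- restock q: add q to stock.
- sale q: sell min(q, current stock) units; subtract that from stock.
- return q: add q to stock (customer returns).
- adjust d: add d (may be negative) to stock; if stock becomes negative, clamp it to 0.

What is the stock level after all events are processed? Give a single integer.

Answer: 69

Derivation:
Processing events:
Start: stock = 34
  Event 1 (sale 22): sell min(22,34)=22. stock: 34 - 22 = 12. total_sold = 22
  Event 2 (restock 24): 12 + 24 = 36
  Event 3 (sale 24): sell min(24,36)=24. stock: 36 - 24 = 12. total_sold = 46
  Event 4 (sale 3): sell min(3,12)=3. stock: 12 - 3 = 9. total_sold = 49
  Event 5 (restock 26): 9 + 26 = 35
  Event 6 (restock 10): 35 + 10 = 45
  Event 7 (restock 22): 45 + 22 = 67
  Event 8 (restock 32): 67 + 32 = 99
  Event 9 (sale 12): sell min(12,99)=12. stock: 99 - 12 = 87. total_sold = 61
  Event 10 (sale 8): sell min(8,87)=8. stock: 87 - 8 = 79. total_sold = 69
  Event 11 (sale 10): sell min(10,79)=10. stock: 79 - 10 = 69. total_sold = 79
Final: stock = 69, total_sold = 79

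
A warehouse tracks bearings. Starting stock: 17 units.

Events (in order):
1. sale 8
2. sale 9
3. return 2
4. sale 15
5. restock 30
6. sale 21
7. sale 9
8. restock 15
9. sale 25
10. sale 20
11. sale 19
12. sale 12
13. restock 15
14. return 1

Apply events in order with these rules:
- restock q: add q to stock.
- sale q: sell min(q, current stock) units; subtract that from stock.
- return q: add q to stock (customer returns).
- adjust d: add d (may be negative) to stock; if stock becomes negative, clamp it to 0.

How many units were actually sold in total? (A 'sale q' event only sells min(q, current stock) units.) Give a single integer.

Answer: 64

Derivation:
Processing events:
Start: stock = 17
  Event 1 (sale 8): sell min(8,17)=8. stock: 17 - 8 = 9. total_sold = 8
  Event 2 (sale 9): sell min(9,9)=9. stock: 9 - 9 = 0. total_sold = 17
  Event 3 (return 2): 0 + 2 = 2
  Event 4 (sale 15): sell min(15,2)=2. stock: 2 - 2 = 0. total_sold = 19
  Event 5 (restock 30): 0 + 30 = 30
  Event 6 (sale 21): sell min(21,30)=21. stock: 30 - 21 = 9. total_sold = 40
  Event 7 (sale 9): sell min(9,9)=9. stock: 9 - 9 = 0. total_sold = 49
  Event 8 (restock 15): 0 + 15 = 15
  Event 9 (sale 25): sell min(25,15)=15. stock: 15 - 15 = 0. total_sold = 64
  Event 10 (sale 20): sell min(20,0)=0. stock: 0 - 0 = 0. total_sold = 64
  Event 11 (sale 19): sell min(19,0)=0. stock: 0 - 0 = 0. total_sold = 64
  Event 12 (sale 12): sell min(12,0)=0. stock: 0 - 0 = 0. total_sold = 64
  Event 13 (restock 15): 0 + 15 = 15
  Event 14 (return 1): 15 + 1 = 16
Final: stock = 16, total_sold = 64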